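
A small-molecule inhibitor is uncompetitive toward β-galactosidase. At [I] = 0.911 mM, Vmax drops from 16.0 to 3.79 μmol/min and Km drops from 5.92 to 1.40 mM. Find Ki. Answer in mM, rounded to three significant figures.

Uncompetitive: Vmax,app = Vmax/α (and Km,app = Km/α) with α = 1 + [I]/Ki.
α = Vmax/Vmax,app = 16.0/3.79 = 4.222.
Ki = [I]/(α − 1) = 0.911/3.222 = 0.283 mM.

0.283 mM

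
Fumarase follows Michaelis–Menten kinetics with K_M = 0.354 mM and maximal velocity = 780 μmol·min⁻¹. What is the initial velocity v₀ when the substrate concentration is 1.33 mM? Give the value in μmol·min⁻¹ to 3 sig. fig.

v = Vmax·[S]/(Km + [S]) = 780 × 1.33 / (0.354 + 1.33)
  = 1037 / 1.684 = 616 μmol·min⁻¹.

616 μmol·min⁻¹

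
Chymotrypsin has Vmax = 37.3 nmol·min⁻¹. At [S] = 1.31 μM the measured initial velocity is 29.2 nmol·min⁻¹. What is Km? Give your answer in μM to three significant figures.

v/Vmax = 29.2/37.3 = 0.7828 = [S]/(Km+[S]).
So Km + [S] = [S]/0.7828 = 1.673 μM, giving Km = 1.673 − 1.31 = 0.363 μM.

0.363 μM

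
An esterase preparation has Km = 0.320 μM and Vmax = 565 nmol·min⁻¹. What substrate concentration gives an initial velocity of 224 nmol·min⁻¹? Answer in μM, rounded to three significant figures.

0.210 μM

The required fractional saturation is v/Vmax = 224/565 = 0.3965.
Then [S]/(Km+[S]) = 0.3965 ⇒ [S] = 0.320 × 0.3965/(1 − 0.3965) = 0.210 μM.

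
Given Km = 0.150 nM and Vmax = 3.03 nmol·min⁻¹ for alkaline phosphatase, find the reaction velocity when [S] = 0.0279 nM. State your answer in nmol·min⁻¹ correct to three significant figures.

v = Vmax·[S]/(Km + [S]) = 3.03 × 0.0279 / (0.150 + 0.0279)
  = 0.08454 / 0.1779 = 0.475 nmol·min⁻¹.

0.475 nmol·min⁻¹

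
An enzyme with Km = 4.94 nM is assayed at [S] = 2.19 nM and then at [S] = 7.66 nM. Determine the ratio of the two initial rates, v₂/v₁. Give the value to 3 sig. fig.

The fractional saturations are [S]/(Km+[S]) = 2.19/7.130 = 0.3072 and 7.66/12.60 = 0.6079.
v₂/v₁ is just their ratio: 0.6079/0.3072 = 1.98.

1.98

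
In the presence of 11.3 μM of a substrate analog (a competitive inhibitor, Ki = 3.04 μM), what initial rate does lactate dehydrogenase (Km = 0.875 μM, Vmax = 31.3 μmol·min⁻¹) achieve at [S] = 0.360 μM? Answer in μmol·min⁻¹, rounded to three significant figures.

α = 1 + [I]/Ki = 1 + 11.3/3.04 = 4.717.
For a competitive inhibitor, Vmax is unchanged and the apparent Km becomes α·Km: Km,app = 4.13 μM, Vmax,app = 31.3 μmol·min⁻¹.
v = Vmax,app·[S]/(Km,app + [S]) = 31.3 × 0.360/(4.13 + 0.360) = 2.51 μmol·min⁻¹.

2.51 μmol·min⁻¹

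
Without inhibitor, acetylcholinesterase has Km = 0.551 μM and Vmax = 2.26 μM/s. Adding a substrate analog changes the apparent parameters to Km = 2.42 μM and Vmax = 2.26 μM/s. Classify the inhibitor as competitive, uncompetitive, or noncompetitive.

competitive

Km increases (0.551 → 2.42 μM) while Vmax is unchanged — the hallmark of competitive inhibition.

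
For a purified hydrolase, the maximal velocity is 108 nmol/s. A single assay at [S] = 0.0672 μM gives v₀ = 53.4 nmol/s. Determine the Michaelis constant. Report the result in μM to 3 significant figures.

0.0687 μM

v/Vmax = 53.4/108 = 0.4944 = [S]/(Km+[S]).
So Km + [S] = [S]/0.4944 = 0.1359 μM, giving Km = 0.1359 − 0.0672 = 0.0687 μM.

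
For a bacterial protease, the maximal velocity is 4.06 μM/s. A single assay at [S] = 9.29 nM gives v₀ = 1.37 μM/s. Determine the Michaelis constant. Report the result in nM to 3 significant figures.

18.2 nM

v/Vmax = 1.37/4.06 = 0.3374 = [S]/(Km+[S]).
So Km + [S] = [S]/0.3374 = 27.53 nM, giving Km = 27.53 − 9.29 = 18.2 nM.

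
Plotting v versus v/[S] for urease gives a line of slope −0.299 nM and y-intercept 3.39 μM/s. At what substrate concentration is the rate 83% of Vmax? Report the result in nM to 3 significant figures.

1.46 nM

The Eadie–Hofstee slope gives Km = 0.299 nM (slope = −Km).
v/Vmax = [S]/(Km+[S]) = 0.83 ⇒ [S] = Km·0.83/(1−0.83) = 0.299 × 4.882 = 1.46 nM.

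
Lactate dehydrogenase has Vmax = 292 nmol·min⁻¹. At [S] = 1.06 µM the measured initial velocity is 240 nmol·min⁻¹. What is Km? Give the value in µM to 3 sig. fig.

v/Vmax = 240/292 = 0.8219 = [S]/(Km+[S]).
So Km + [S] = [S]/0.8219 = 1.290 µM, giving Km = 1.290 − 1.06 = 0.230 µM.

0.230 µM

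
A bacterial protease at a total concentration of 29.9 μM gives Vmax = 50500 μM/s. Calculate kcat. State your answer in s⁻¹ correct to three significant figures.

kcat = Vmax/[E]total = 50500 μM/s / 29.9 μM = 1690 s⁻¹.

1690 s⁻¹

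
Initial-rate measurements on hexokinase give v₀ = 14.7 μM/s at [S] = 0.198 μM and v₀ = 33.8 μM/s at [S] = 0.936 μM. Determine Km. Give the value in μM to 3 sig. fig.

In reciprocal form, 1/v = (Km/Vmax)·(1/[S]) + 1/Vmax. The two points give (1/[S], 1/v) = (5.051, 0.06803) and (1.068, 0.02959).
Slope = (0.06803 − 0.02959)/(5.051 − 1.068) = 0.009653; intercept = 0.06803 − 0.009653×5.051 = 0.01927.
Vmax = 1/intercept = 51.9 μM/s; Km = slope × Vmax = 0.009653 × 51.9 = 0.501 μM.

0.501 μM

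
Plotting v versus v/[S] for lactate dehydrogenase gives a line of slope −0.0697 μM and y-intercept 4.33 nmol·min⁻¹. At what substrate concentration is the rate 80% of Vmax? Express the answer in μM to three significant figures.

The Eadie–Hofstee slope gives Km = 0.0697 μM (slope = −Km).
v/Vmax = [S]/(Km+[S]) = 0.8 ⇒ [S] = Km·0.8/(1−0.8) = 0.0697 × 4.000 = 0.279 μM.

0.279 μM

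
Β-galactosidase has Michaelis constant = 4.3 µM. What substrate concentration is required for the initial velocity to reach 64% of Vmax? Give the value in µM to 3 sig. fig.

v/Vmax = [S]/(Km+[S]) = 0.64, so [S] = Km·0.64/(1 − 0.64) = 4.3 × 1.778.
[S] = 7.64 µM.

7.64 µM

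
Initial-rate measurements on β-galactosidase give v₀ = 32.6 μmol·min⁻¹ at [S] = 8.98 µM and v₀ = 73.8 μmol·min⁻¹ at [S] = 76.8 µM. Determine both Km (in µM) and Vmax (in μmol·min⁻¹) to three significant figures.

In reciprocal form, 1/v = (Km/Vmax)·(1/[S]) + 1/Vmax. The two points give (1/[S], 1/v) = (0.1114, 0.03067) and (0.01302, 0.01355).
Slope = (0.03067 − 0.01355)/(0.1114 − 0.01302) = 0.1741; intercept = 0.03067 − 0.1741×0.1114 = 0.01128.
Vmax = 1/intercept = 88.6 μmol·min⁻¹; Km = slope × Vmax = 0.1741 × 88.6 = 15.4 µM.

Km = 15.4 µM; Vmax = 88.6 μmol·min⁻¹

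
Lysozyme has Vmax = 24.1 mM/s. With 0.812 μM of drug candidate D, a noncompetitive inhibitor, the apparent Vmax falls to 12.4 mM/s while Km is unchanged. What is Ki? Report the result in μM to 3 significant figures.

Noncompetitive: Vmax,app = Vmax/α with α = 1 + [I]/Ki.
α = Vmax/Vmax,app = 24.1/12.4 = 1.944.
Since α = 1 + [I]/Ki, [I]/Ki = 1.944 − 1 = 0.9435 and Ki = 0.812/0.9435 = 0.861 μM.

0.861 μM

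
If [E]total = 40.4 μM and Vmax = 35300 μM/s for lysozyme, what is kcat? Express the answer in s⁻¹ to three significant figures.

kcat = Vmax/[E]total = 35300 μM/s / 40.4 μM = 874 s⁻¹.

874 s⁻¹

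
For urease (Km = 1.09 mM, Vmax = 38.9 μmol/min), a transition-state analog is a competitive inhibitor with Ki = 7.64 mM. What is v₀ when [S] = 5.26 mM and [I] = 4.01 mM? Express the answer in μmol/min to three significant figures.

29.6 μmol/min

With α = 1 + [I]/Ki = 1 + 4.01/7.64 = 1.525, the competitive rate law is v = Vmax[S] / (αKm + [S]).
v = 38.9×5.26 / (1.525×1.09 + 5.26) = 204.6/6.922 = 29.6 μmol/min.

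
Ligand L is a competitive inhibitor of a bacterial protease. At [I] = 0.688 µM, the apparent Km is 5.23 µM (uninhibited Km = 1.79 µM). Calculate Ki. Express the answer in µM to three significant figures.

Competitive: Km,app = α·Km with α = 1 + [I]/Ki.
α = Km,app/Km = 5.23/1.79 = 2.922.
Ki = [I]/(α − 1) = 0.688/1.922 = 0.358 µM.

0.358 µM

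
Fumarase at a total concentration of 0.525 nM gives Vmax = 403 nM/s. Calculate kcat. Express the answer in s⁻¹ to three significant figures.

kcat = Vmax/[E]total = 403 nM/s / 0.525 nM = 768 s⁻¹.

768 s⁻¹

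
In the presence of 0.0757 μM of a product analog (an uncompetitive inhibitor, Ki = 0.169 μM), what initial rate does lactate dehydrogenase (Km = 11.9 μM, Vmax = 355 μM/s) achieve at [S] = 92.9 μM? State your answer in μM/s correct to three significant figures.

225 μM/s

With α = 1 + [I]/Ki = 1 + 0.0757/0.169 = 1.448, the uncompetitive rate law is v = (Vmax/α)·[S] / (Km/α + [S]).
v = (355/1.448)×92.9 / (11.9/1.448 + 92.9) = 22780/101.1 = 225 μM/s.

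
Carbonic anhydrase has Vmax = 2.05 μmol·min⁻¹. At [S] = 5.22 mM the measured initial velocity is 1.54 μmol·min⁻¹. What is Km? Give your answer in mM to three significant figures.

1.73 mM

From v = Vmax[S]/(Km+[S]), Km = [S](Vmax − v)/v.
Km = 5.22 × (2.05 − 1.54) / 1.54 = 2.662/1.54 = 1.73 mM.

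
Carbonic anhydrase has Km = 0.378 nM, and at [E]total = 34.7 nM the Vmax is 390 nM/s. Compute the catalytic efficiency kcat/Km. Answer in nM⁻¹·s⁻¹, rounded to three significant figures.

kcat = Vmax/[E]total = 390/34.7 = 11.2 s⁻¹.
kcat/Km = 11.2/0.378 = 29.7 nM⁻¹·s⁻¹.

29.7 nM⁻¹·s⁻¹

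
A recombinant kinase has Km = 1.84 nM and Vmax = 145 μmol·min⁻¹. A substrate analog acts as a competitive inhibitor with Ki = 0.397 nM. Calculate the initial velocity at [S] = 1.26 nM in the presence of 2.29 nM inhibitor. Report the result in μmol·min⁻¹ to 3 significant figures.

13.3 μmol·min⁻¹

With α = 1 + [I]/Ki = 1 + 2.29/0.397 = 6.768, the competitive rate law is v = Vmax[S] / (αKm + [S]).
v = 145×1.26 / (6.768×1.84 + 1.26) = 182.7/13.71 = 13.3 μmol·min⁻¹.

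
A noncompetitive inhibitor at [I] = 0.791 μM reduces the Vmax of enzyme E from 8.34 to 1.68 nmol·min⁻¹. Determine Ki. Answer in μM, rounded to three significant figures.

Noncompetitive: Vmax,app = Vmax/α with α = 1 + [I]/Ki.
α = Vmax/Vmax,app = 8.34/1.68 = 4.964.
Since α = 1 + [I]/Ki, [I]/Ki = 4.964 − 1 = 3.964 and Ki = 0.791/3.964 = 0.200 μM.

0.200 μM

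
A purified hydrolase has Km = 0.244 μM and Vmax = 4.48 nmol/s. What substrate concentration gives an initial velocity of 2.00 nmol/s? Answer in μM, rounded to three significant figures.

The required fractional saturation is v/Vmax = 2.00/4.48 = 0.4464.
Then [S]/(Km+[S]) = 0.4464 ⇒ [S] = 0.244 × 0.4464/(1 − 0.4464) = 0.197 μM.

0.197 μM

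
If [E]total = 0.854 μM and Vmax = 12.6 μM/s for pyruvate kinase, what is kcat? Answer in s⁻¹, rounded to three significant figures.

kcat = Vmax/[E]total = 12.6 μM/s / 0.854 μM = 14.8 s⁻¹.

14.8 s⁻¹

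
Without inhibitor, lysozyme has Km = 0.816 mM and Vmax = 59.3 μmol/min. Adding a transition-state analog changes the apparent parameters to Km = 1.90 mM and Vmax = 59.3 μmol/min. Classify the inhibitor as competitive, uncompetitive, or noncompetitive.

Km increases (0.816 → 1.90 mM) while Vmax is unchanged — the hallmark of competitive inhibition.

competitive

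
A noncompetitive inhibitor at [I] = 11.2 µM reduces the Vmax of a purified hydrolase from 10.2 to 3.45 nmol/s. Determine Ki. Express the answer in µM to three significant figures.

5.72 µM

Noncompetitive: Vmax,app = Vmax/α with α = 1 + [I]/Ki.
α = Vmax/Vmax,app = 10.2/3.45 = 2.957.
Since α = 1 + [I]/Ki, [I]/Ki = 2.957 − 1 = 1.957 and Ki = 11.2/1.957 = 5.72 µM.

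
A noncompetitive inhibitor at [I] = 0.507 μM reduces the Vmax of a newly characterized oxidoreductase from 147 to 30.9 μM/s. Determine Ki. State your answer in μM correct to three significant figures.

0.135 μM

Noncompetitive: Vmax,app = Vmax/α with α = 1 + [I]/Ki.
α = Vmax/Vmax,app = 147/30.9 = 4.757.
Ki = [I]/(α − 1) = 0.507/3.757 = 0.135 μM.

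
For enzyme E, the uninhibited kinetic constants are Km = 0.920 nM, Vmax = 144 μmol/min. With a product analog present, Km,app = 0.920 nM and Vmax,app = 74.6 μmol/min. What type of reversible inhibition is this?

noncompetitive

Vmax decreases (144 → 74.6 μmol/min) while Km is unchanged — pure noncompetitive inhibition.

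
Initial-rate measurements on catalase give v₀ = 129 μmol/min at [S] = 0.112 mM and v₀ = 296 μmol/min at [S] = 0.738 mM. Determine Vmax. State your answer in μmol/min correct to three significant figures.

385 μmol/min

From v = Vmax[S]/(Km+[S]), each point gives Vmax = v(Km+[S])/[S].
Equating: 129(Km+0.112)/0.112 = 296(Km+0.738)/0.738.
1152·Km + 129 = 401.1·Km + 296, so (1152 − 401.1)·Km = 296 − 129.
Km = 167.0/750.7 = 0.222 mM; then Vmax = 129(0.222+0.112)/0.112 = 385 μmol/min.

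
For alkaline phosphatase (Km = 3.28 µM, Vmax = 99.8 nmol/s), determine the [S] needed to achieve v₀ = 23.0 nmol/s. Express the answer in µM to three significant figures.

0.982 µM

The required fractional saturation is v/Vmax = 23.0/99.8 = 0.2305.
Then [S]/(Km+[S]) = 0.2305 ⇒ [S] = 3.28 × 0.2305/(1 − 0.2305) = 0.982 µM.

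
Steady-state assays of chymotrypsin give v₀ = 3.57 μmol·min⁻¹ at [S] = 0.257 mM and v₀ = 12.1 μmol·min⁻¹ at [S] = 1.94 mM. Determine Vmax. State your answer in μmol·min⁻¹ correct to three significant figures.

From v = Vmax[S]/(Km+[S]), each point gives Vmax = v(Km+[S])/[S].
Equating: 3.57(Km+0.257)/0.257 = 12.1(Km+1.94)/1.94.
13.89·Km + 3.57 = 6.237·Km + 12.1, so (13.89 − 6.237)·Km = 12.1 − 3.57.
Km = 8.530/7.654 = 1.11 mM; then Vmax = 3.57(1.11+0.257)/0.257 = 19.1 μmol·min⁻¹.

19.1 μmol·min⁻¹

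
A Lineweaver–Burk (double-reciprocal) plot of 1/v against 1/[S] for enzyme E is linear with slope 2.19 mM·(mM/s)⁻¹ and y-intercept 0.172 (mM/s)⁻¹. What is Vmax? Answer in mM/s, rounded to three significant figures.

5.81 mM/s

The y-intercept of a Lineweaver–Burk plot equals 1/Vmax, so Vmax = 1/0.172 = 5.81 mM/s.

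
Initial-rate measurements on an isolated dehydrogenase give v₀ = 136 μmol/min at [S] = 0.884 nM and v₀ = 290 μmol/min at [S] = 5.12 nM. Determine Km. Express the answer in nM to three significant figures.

1.58 nM

In reciprocal form, 1/v = (Km/Vmax)·(1/[S]) + 1/Vmax. The two points give (1/[S], 1/v) = (1.131, 0.007353) and (0.1953, 0.003448).
Slope = (0.007353 − 0.003448)/(1.131 − 0.1953) = 0.004172; intercept = 0.007353 − 0.004172×1.131 = 0.002633.
Vmax = 1/intercept = 380 μmol/min; Km = slope × Vmax = 0.004172 × 380 = 1.58 nM.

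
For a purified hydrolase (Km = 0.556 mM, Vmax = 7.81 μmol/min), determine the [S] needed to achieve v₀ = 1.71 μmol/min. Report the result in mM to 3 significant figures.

Rearranging v = Vmax[S]/(Km+[S]) gives [S] = Km·v/(Vmax − v).
[S] = 0.556 × 1.71 / (7.81 − 1.71) = 0.9508/6.100 = 0.156 mM.

0.156 mM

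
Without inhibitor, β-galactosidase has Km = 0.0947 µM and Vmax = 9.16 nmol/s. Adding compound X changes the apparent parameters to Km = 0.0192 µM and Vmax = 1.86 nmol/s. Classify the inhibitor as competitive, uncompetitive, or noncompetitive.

uncompetitive

Both Km and Vmax decrease by the same factor (~4.93-fold) — characteristic of uncompetitive inhibition.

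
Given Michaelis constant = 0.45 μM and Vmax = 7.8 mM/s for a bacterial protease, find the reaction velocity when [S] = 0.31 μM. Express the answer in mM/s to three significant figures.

v = Vmax·[S]/(Km + [S]) = 7.8 × 0.31 / (0.45 + 0.31)
  = 2.418 / 0.7600 = 3.18 mM/s.

3.18 mM/s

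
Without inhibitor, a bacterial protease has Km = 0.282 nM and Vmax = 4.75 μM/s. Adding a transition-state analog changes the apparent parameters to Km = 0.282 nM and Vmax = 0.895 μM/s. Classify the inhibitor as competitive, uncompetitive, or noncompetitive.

noncompetitive

Vmax decreases (4.75 → 0.895 μM/s) while Km is unchanged — pure noncompetitive inhibition.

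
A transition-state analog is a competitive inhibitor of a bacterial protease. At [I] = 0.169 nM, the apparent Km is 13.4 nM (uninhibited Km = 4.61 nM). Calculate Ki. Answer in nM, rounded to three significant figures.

Competitive: Km,app = α·Km with α = 1 + [I]/Ki.
α = Km,app/Km = 13.4/4.61 = 2.907.
Since α = 1 + [I]/Ki, [I]/Ki = 2.907 − 1 = 1.907 and Ki = 0.169/1.907 = 0.0886 nM.

0.0886 nM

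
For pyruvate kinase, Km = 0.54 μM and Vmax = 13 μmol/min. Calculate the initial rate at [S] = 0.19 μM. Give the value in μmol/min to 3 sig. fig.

3.38 μmol/min

[S]/(Km+[S]) = 0.19/0.7300 = 0.2603, the fractional saturation.
v = 0.2603 × Vmax = 0.2603 × 13 = 3.38 μmol/min.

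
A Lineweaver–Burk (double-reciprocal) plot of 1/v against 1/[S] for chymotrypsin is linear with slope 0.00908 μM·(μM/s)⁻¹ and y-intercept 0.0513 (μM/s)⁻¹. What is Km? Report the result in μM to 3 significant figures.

y-intercept = 1/Vmax ⇒ Vmax = 19.5 μM/s; slope = Km/Vmax ⇒ Km = slope × Vmax.
Km = 0.00908 × 19.5 = 0.177 μM.

0.177 μM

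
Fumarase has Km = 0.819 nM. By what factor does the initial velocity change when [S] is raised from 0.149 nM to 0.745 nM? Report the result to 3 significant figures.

3.09

The fractional saturations are [S]/(Km+[S]) = 0.149/0.9680 = 0.1539 and 0.745/1.564 = 0.4763.
v₂/v₁ is just their ratio: 0.4763/0.1539 = 3.09.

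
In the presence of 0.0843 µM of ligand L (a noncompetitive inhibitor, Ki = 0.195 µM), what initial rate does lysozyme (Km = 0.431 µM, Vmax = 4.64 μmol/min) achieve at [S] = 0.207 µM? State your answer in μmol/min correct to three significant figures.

1.05 μmol/min

With α = 1 + [I]/Ki = 1 + 0.0843/0.195 = 1.432, the noncompetitive rate law is v = (Vmax/α)·[S] / (Km + [S]).
v = (4.64/1.432)×0.207 / (0.431 + 0.207) = 0.6706/0.6380 = 1.05 μmol/min.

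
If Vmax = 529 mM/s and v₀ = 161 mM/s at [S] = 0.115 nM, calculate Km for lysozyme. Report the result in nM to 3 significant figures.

v/Vmax = 161/529 = 0.3043 = [S]/(Km+[S]).
So Km + [S] = [S]/0.3043 = 0.3779 nM, giving Km = 0.3779 − 0.115 = 0.263 nM.

0.263 nM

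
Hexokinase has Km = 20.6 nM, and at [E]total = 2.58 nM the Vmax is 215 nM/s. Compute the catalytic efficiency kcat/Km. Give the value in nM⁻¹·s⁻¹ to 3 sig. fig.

4.05 nM⁻¹·s⁻¹

kcat = Vmax/[E]total = 215/2.58 = 83.3 s⁻¹.
kcat/Km = 83.3/20.6 = 4.05 nM⁻¹·s⁻¹.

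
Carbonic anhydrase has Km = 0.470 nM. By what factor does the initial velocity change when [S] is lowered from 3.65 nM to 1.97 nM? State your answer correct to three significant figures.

Since Vmax cancels, v₂/v₁ = [S]₂(Km+[S]₁) / [S]₁(Km+[S]₂).
= 1.97×(0.470+3.65) / (3.65×(0.470+1.97)) = 8.116/8.906 = 0.911.

0.911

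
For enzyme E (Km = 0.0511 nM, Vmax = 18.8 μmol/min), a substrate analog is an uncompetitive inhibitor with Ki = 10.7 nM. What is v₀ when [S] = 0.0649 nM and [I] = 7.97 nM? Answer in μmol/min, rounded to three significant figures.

With α = 1 + [I]/Ki = 1 + 7.97/10.7 = 1.745, the uncompetitive rate law is v = (Vmax/α)·[S] / (Km/α + [S]).
v = (18.8/1.745)×0.0649 / (0.0511/1.745 + 0.0649) = 0.6993/0.09419 = 7.42 μmol/min.

7.42 μmol/min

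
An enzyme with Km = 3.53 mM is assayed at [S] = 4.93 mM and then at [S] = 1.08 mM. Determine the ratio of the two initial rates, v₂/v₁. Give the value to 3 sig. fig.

Since Vmax cancels, v₂/v₁ = [S]₂(Km+[S]₁) / [S]₁(Km+[S]₂).
= 1.08×(3.53+4.93) / (4.93×(3.53+1.08)) = 9.137/22.73 = 0.402.

0.402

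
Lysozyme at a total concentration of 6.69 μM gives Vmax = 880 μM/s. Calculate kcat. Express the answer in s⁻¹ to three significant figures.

kcat = Vmax/[E]total = 880 μM/s / 6.69 μM = 132 s⁻¹.

132 s⁻¹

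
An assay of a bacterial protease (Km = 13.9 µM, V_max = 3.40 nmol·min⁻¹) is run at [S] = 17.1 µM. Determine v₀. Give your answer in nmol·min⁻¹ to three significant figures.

1.88 nmol·min⁻¹

v = Vmax·[S]/(Km + [S]) = 3.40 × 17.1 / (13.9 + 17.1)
  = 58.14 / 31.00 = 1.88 nmol·min⁻¹.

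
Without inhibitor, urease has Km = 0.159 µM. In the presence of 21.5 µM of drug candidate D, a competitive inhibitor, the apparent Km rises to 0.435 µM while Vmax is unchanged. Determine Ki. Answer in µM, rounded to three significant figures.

12.4 µM

Competitive: Km,app = α·Km with α = 1 + [I]/Ki.
α = Km,app/Km = 0.435/0.159 = 2.736.
Ki = [I]/(α − 1) = 21.5/1.736 = 12.4 µM.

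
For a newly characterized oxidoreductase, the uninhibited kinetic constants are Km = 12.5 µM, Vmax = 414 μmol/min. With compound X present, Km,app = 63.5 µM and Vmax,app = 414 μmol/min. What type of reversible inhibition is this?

competitive

Km increases (12.5 → 63.5 µM) while Vmax is unchanged — the hallmark of competitive inhibition.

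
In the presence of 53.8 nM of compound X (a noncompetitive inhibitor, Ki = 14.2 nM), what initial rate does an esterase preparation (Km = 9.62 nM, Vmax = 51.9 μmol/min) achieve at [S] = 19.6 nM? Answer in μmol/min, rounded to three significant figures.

7.27 μmol/min

α = 1 + [I]/Ki = 1 + 53.8/14.2 = 4.789.
For a noncompetitive inhibitor, Vmax is reduced to Vmax/α while Km is unchanged: Km,app = 9.62 nM, Vmax,app = 10.8 μmol/min.
v = Vmax,app·[S]/(Km,app + [S]) = 10.8 × 19.6/(9.62 + 19.6) = 7.27 μmol/min.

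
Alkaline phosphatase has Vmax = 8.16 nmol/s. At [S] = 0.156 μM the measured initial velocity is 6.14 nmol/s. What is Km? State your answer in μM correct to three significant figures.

From v = Vmax[S]/(Km+[S]), Km = [S](Vmax − v)/v.
Km = 0.156 × (8.16 − 6.14) / 6.14 = 0.3151/6.14 = 0.0513 μM.

0.0513 μM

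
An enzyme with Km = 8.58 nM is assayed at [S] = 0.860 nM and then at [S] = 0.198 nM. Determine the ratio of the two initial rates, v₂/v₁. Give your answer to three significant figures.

Since Vmax cancels, v₂/v₁ = [S]₂(Km+[S]₁) / [S]₁(Km+[S]₂).
= 0.198×(8.58+0.860) / (0.860×(8.58+0.198)) = 1.869/7.549 = 0.248.

0.248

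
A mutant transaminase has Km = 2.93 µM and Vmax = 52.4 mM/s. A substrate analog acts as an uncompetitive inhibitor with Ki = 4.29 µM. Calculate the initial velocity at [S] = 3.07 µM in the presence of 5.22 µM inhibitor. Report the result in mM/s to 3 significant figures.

α = 1 + [I]/Ki = 1 + 5.22/4.29 = 2.217.
For an uncompetitive inhibitor, both parameters are divided by α, giving Vmax/α and Km/α: Km,app = 1.32 µM, Vmax,app = 23.6 mM/s.
v = Vmax,app·[S]/(Km,app + [S]) = 23.6 × 3.07/(1.32 + 3.07) = 16.5 mM/s.

16.5 mM/s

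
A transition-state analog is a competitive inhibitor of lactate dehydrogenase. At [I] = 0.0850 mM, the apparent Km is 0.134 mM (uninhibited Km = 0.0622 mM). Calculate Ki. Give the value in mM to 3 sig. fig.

0.0736 mM

Competitive: Km,app = α·Km with α = 1 + [I]/Ki.
α = Km,app/Km = 0.134/0.0622 = 2.154.
Ki = [I]/(α − 1) = 0.0850/1.154 = 0.0736 mM.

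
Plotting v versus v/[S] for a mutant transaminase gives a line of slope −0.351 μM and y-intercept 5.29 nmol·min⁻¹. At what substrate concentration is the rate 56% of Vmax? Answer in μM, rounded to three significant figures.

0.447 μM

The Eadie–Hofstee slope gives Km = 0.351 μM (slope = −Km).
v/Vmax = [S]/(Km+[S]) = 0.56 ⇒ [S] = Km·0.56/(1−0.56) = 0.351 × 1.273 = 0.447 μM.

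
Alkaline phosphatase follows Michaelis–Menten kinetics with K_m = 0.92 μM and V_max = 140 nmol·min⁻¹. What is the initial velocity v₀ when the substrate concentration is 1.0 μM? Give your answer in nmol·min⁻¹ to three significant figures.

v = Vmax·[S]/(Km + [S]) = 140 × 1.0 / (0.92 + 1.0)
  = 140.0 / 1.920 = 72.9 nmol·min⁻¹.

72.9 nmol·min⁻¹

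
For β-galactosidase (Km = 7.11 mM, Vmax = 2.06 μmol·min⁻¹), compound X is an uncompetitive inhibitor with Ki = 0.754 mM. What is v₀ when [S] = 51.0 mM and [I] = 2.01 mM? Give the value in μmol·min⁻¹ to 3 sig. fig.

α = 1 + [I]/Ki = 1 + 2.01/0.754 = 3.666.
For an uncompetitive inhibitor, both parameters are divided by α, giving Vmax/α and Km/α: Km,app = 1.94 mM, Vmax,app = 0.562 μmol·min⁻¹.
v = Vmax,app·[S]/(Km,app + [S]) = 0.562 × 51.0/(1.94 + 51.0) = 0.541 μmol·min⁻¹.

0.541 μmol·min⁻¹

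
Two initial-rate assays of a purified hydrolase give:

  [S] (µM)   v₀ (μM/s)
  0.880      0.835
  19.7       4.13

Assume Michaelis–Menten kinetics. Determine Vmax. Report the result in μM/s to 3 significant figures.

From v = Vmax[S]/(Km+[S]), each point gives Vmax = v(Km+[S])/[S].
Equating: 0.835(Km+0.880)/0.880 = 4.13(Km+19.7)/19.7.
0.9489·Km + 0.835 = 0.2096·Km + 4.13, so (0.9489 − 0.2096)·Km = 4.13 − 0.835.
Km = 3.295/0.7392 = 4.46 µM; then Vmax = 0.835(4.46+0.880)/0.880 = 5.06 μM/s.

5.06 μM/s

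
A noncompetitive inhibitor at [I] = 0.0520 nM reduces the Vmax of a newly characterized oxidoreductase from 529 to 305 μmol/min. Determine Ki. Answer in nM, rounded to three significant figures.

0.0708 nM

Noncompetitive: Vmax,app = Vmax/α with α = 1 + [I]/Ki.
α = Vmax/Vmax,app = 529/305 = 1.734.
Ki = [I]/(α − 1) = 0.0520/0.7344 = 0.0708 nM.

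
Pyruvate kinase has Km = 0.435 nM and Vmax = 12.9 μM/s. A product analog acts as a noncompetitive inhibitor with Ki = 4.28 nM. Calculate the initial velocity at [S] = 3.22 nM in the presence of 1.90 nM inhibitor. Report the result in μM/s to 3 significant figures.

α = 1 + [I]/Ki = 1 + 1.90/4.28 = 1.444.
For a noncompetitive inhibitor, Vmax is reduced to Vmax/α while Km is unchanged: Km,app = 0.435 nM, Vmax,app = 8.93 μM/s.
v = Vmax,app·[S]/(Km,app + [S]) = 8.93 × 3.22/(0.435 + 3.22) = 7.87 μM/s.

7.87 μM/s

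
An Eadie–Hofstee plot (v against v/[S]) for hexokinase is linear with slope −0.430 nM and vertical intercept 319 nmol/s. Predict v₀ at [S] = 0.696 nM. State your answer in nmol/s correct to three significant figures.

In the Eadie–Hofstee form v = Vmax − Km·(v/[S]), the slope is −Km and the intercept is Vmax, so Km = 0.430 nM and Vmax = 319 nmol/s.
v = 319 × 0.696/(0.430 + 0.696) = 197 nmol/s.

197 nmol/s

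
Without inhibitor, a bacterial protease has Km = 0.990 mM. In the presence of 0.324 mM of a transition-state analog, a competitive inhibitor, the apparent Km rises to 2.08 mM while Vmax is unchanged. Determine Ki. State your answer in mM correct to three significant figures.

Competitive: Km,app = α·Km with α = 1 + [I]/Ki.
α = Km,app/Km = 2.08/0.990 = 2.101.
Ki = [I]/(α − 1) = 0.324/1.101 = 0.294 mM.

0.294 mM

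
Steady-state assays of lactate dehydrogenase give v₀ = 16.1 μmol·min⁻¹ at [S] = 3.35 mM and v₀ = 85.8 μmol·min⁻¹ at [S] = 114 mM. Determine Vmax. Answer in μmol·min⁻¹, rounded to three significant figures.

From v = Vmax[S]/(Km+[S]), each point gives Vmax = v(Km+[S])/[S].
Equating: 16.1(Km+3.35)/3.35 = 85.8(Km+114)/114.
4.806·Km + 16.1 = 0.7526·Km + 85.8, so (4.806 − 0.7526)·Km = 85.8 − 16.1.
Km = 69.70/4.053 = 17.2 mM; then Vmax = 16.1(17.2+3.35)/3.35 = 98.7 μmol·min⁻¹.

98.7 μmol·min⁻¹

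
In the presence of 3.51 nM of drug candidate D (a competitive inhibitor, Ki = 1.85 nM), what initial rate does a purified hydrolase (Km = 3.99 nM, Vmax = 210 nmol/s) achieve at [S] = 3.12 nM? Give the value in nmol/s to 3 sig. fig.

α = 1 + [I]/Ki = 1 + 3.51/1.85 = 2.897.
For a competitive inhibitor, Vmax is unchanged and the apparent Km becomes α·Km: Km,app = 11.6 nM, Vmax,app = 210 nmol/s.
v = Vmax,app·[S]/(Km,app + [S]) = 210 × 3.12/(11.6 + 3.12) = 44.6 nmol/s.

44.6 nmol/s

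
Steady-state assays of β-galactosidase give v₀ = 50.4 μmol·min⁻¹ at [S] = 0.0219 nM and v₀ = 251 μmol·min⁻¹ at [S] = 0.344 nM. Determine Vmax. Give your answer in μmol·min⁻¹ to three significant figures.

344 μmol·min⁻¹

From v = Vmax[S]/(Km+[S]), each point gives Vmax = v(Km+[S])/[S].
Equating: 50.4(Km+0.0219)/0.0219 = 251(Km+0.344)/0.344.
2301·Km + 50.4 = 729.7·Km + 251, so (2301 − 729.7)·Km = 251 − 50.4.
Km = 200.6/1572 = 0.128 nM; then Vmax = 50.4(0.128+0.0219)/0.0219 = 344 μmol·min⁻¹.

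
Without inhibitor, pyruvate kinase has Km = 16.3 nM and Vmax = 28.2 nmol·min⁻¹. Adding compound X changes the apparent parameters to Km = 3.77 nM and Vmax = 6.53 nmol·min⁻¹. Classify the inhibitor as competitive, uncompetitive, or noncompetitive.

Both Km and Vmax decrease by the same factor (~4.32-fold) — characteristic of uncompetitive inhibition.

uncompetitive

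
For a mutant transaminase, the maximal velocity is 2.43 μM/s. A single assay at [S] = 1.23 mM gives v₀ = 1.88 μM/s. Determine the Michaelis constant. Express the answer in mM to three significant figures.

0.360 mM

v/Vmax = 1.88/2.43 = 0.7737 = [S]/(Km+[S]).
So Km + [S] = [S]/0.7737 = 1.590 mM, giving Km = 1.590 − 1.23 = 0.360 mM.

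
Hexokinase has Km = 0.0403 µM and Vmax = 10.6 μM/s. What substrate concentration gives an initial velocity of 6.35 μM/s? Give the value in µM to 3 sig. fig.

0.0602 µM

Rearranging v = Vmax[S]/(Km+[S]) gives [S] = Km·v/(Vmax − v).
[S] = 0.0403 × 6.35 / (10.6 − 6.35) = 0.2559/4.250 = 0.0602 µM.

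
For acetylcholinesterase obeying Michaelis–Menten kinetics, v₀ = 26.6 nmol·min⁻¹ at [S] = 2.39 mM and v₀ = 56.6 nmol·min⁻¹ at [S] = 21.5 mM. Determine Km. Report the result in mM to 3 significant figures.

From v = Vmax[S]/(Km+[S]), each point gives Vmax = v(Km+[S])/[S].
Equating: 26.6(Km+2.39)/2.39 = 56.6(Km+21.5)/21.5.
11.13·Km + 26.6 = 2.633·Km + 56.6, so (11.13 − 2.633)·Km = 56.6 − 26.6.
Km = 30.00/8.497 = 3.53 mM; then Vmax = 26.6(3.53+2.39)/2.39 = 65.9 nmol·min⁻¹.

3.53 mM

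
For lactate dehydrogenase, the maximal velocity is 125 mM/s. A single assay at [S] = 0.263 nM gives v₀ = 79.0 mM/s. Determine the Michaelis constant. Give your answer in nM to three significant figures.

0.153 nM

v/Vmax = 79.0/125 = 0.6320 = [S]/(Km+[S]).
So Km + [S] = [S]/0.6320 = 0.4161 nM, giving Km = 0.4161 − 0.263 = 0.153 nM.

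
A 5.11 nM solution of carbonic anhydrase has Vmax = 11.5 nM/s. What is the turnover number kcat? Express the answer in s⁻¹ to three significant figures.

2.25 s⁻¹

kcat = Vmax/[E]total = 11.5 nM/s / 5.11 nM = 2.25 s⁻¹.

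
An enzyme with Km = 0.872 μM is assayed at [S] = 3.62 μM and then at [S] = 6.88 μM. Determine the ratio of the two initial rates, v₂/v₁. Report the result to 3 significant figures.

The fractional saturations are [S]/(Km+[S]) = 3.62/4.492 = 0.8059 and 6.88/7.752 = 0.8875.
v₂/v₁ is just their ratio: 0.8875/0.8059 = 1.10.

1.10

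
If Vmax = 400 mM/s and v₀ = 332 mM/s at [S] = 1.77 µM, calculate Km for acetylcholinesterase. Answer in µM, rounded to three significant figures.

0.363 µM

From v = Vmax[S]/(Km+[S]), Km = [S](Vmax − v)/v.
Km = 1.77 × (400 − 332) / 332 = 120.4/332 = 0.363 µM.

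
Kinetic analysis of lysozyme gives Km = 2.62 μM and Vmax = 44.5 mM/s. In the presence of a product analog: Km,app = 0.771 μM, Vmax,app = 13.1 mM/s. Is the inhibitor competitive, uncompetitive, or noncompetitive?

Both Km and Vmax decrease by the same factor (~3.40-fold) — characteristic of uncompetitive inhibition.

uncompetitive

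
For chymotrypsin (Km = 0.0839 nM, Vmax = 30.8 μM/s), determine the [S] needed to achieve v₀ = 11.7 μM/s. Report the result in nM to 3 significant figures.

0.0514 nM

Rearranging v = Vmax[S]/(Km+[S]) gives [S] = Km·v/(Vmax − v).
[S] = 0.0839 × 11.7 / (30.8 − 11.7) = 0.9816/19.10 = 0.0514 nM.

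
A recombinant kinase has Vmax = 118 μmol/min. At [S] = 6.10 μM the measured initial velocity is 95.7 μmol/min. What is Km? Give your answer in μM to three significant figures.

1.42 μM

v/Vmax = 95.7/118 = 0.8110 = [S]/(Km+[S]).
So Km + [S] = [S]/0.8110 = 7.521 μM, giving Km = 7.521 − 6.10 = 1.42 μM.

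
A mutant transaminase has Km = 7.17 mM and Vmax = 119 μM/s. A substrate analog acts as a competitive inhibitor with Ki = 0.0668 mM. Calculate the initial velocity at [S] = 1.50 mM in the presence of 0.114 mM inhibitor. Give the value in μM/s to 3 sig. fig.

8.54 μM/s

α = 1 + [I]/Ki = 1 + 0.114/0.0668 = 2.707.
For a competitive inhibitor, Vmax is unchanged and the apparent Km becomes α·Km: Km,app = 19.4 mM, Vmax,app = 119 μM/s.
v = Vmax,app·[S]/(Km,app + [S]) = 119 × 1.50/(19.4 + 1.50) = 8.54 μM/s.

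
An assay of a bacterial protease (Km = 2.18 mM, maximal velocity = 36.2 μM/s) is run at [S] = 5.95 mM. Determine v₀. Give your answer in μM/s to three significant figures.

26.5 μM/s

v = Vmax·[S]/(Km + [S]) = 36.2 × 5.95 / (2.18 + 5.95)
  = 215.4 / 8.130 = 26.5 μM/s.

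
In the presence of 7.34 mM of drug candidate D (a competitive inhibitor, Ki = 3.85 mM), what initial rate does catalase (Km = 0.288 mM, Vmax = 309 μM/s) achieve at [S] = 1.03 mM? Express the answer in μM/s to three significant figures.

170 μM/s

α = 1 + [I]/Ki = 1 + 7.34/3.85 = 2.906.
For a competitive inhibitor, Vmax is unchanged and the apparent Km becomes α·Km: Km,app = 0.837 mM, Vmax,app = 309 μM/s.
v = Vmax,app·[S]/(Km,app + [S]) = 309 × 1.03/(0.837 + 1.03) = 170 μM/s.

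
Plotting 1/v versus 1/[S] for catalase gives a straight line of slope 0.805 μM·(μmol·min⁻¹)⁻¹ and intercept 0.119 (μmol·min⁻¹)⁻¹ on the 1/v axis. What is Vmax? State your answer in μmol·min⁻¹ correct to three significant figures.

8.40 μmol·min⁻¹

The y-intercept of a Lineweaver–Burk plot equals 1/Vmax, so Vmax = 1/0.119 = 8.40 μmol·min⁻¹.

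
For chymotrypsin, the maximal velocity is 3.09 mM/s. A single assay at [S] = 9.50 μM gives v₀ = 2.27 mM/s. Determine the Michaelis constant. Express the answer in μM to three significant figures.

3.43 μM

From v = Vmax[S]/(Km+[S]), Km = [S](Vmax − v)/v.
Km = 9.50 × (3.09 − 2.27) / 2.27 = 7.790/2.27 = 3.43 μM.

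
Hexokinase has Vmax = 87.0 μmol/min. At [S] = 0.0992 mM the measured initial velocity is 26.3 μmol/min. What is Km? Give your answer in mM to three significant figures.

From v = Vmax[S]/(Km+[S]), Km = [S](Vmax − v)/v.
Km = 0.0992 × (87.0 − 26.3) / 26.3 = 6.021/26.3 = 0.229 mM.

0.229 mM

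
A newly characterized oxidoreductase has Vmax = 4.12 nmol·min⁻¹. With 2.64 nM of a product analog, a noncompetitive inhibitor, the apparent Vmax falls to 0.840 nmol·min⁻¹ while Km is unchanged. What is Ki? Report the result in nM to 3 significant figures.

Noncompetitive: Vmax,app = Vmax/α with α = 1 + [I]/Ki.
α = Vmax/Vmax,app = 4.12/0.840 = 4.905.
Since α = 1 + [I]/Ki, [I]/Ki = 4.905 − 1 = 3.905 and Ki = 2.64/3.905 = 0.676 nM.

0.676 nM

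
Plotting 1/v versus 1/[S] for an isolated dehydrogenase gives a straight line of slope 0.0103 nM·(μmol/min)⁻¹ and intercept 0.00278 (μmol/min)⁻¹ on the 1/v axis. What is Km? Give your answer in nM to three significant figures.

3.71 nM

y-intercept = 1/Vmax ⇒ Vmax = 360 μmol/min; slope = Km/Vmax ⇒ Km = slope × Vmax.
Km = 0.0103 × 360 = 3.71 nM.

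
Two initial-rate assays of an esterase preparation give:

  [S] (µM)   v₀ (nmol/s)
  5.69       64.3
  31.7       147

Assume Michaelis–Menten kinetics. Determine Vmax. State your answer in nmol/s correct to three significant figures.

205 nmol/s

From v = Vmax[S]/(Km+[S]), each point gives Vmax = v(Km+[S])/[S].
Equating: 64.3(Km+5.69)/5.69 = 147(Km+31.7)/31.7.
11.30·Km + 64.3 = 4.637·Km + 147, so (11.30 − 4.637)·Km = 147 − 64.3.
Km = 82.70/6.663 = 12.4 µM; then Vmax = 64.3(12.4+5.69)/5.69 = 205 nmol/s.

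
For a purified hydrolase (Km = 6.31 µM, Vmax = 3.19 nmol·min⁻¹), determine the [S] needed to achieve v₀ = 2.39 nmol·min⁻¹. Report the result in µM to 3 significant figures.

18.9 µM

Rearranging v = Vmax[S]/(Km+[S]) gives [S] = Km·v/(Vmax − v).
[S] = 6.31 × 2.39 / (3.19 − 2.39) = 15.08/0.8000 = 18.9 µM.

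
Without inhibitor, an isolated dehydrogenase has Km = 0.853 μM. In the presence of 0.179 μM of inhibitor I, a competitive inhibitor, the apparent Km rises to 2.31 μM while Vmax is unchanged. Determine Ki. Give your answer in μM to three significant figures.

Competitive: Km,app = α·Km with α = 1 + [I]/Ki.
α = Km,app/Km = 2.31/0.853 = 2.708.
Since α = 1 + [I]/Ki, [I]/Ki = 2.708 − 1 = 1.708 and Ki = 0.179/1.708 = 0.105 μM.

0.105 μM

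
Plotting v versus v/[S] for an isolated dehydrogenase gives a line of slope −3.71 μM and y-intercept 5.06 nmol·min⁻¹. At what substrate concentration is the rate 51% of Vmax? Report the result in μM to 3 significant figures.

3.86 μM

The Eadie–Hofstee slope gives Km = 3.71 μM (slope = −Km).
v/Vmax = [S]/(Km+[S]) = 0.51 ⇒ [S] = Km·0.51/(1−0.51) = 3.71 × 1.041 = 3.86 μM.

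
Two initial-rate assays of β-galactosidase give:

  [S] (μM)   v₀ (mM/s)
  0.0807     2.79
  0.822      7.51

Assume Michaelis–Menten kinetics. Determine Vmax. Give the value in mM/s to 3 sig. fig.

In reciprocal form, 1/v = (Km/Vmax)·(1/[S]) + 1/Vmax. The two points give (1/[S], 1/v) = (12.39, 0.3584) and (1.217, 0.1332).
Slope = (0.3584 − 0.1332)/(12.39 − 1.217) = 0.02016; intercept = 0.3584 − 0.02016×12.39 = 0.1086.
Vmax = 1/intercept = 9.21 mM/s; Km = slope × Vmax = 0.02016 × 9.21 = 0.186 μM.

9.21 mM/s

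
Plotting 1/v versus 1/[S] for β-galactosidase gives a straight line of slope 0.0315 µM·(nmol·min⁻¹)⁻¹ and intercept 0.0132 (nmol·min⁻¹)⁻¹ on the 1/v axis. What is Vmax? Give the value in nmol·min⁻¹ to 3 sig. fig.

The y-intercept of a Lineweaver–Burk plot equals 1/Vmax, so Vmax = 1/0.0132 = 75.8 nmol·min⁻¹.

75.8 nmol·min⁻¹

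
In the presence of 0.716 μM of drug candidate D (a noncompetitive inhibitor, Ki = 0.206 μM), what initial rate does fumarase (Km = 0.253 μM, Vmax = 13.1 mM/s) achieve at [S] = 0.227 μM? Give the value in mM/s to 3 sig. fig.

1.38 mM/s

α = 1 + [I]/Ki = 1 + 0.716/0.206 = 4.476.
For a noncompetitive inhibitor, Vmax is reduced to Vmax/α while Km is unchanged: Km,app = 0.253 μM, Vmax,app = 2.93 mM/s.
v = Vmax,app·[S]/(Km,app + [S]) = 2.93 × 0.227/(0.253 + 0.227) = 1.38 mM/s.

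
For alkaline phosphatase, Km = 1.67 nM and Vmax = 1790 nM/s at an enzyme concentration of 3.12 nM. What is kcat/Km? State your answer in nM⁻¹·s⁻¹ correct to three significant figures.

kcat = Vmax/[E]total = 1790/3.12 = 574 s⁻¹.
kcat/Km = 574/1.67 = 344 nM⁻¹·s⁻¹.

344 nM⁻¹·s⁻¹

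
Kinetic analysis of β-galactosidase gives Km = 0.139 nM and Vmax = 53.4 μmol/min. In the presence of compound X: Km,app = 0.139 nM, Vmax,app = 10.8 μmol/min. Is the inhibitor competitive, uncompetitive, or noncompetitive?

Vmax decreases (53.4 → 10.8 μmol/min) while Km is unchanged — pure noncompetitive inhibition.

noncompetitive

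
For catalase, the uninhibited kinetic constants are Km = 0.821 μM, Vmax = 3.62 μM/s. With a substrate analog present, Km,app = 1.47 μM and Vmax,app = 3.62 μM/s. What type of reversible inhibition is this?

competitive

Km increases (0.821 → 1.47 μM) while Vmax is unchanged — the hallmark of competitive inhibition.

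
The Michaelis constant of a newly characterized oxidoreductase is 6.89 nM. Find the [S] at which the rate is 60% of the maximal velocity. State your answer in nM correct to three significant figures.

v/Vmax = [S]/(Km+[S]) = 0.6, so [S] = Km·0.6/(1 − 0.6) = 6.89 × 1.500.
[S] = 10.3 nM.

10.3 nM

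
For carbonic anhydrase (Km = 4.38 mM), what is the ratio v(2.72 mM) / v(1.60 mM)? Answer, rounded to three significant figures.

The fractional saturations are [S]/(Km+[S]) = 1.60/5.980 = 0.2676 and 2.72/7.100 = 0.3831.
v₂/v₁ is just their ratio: 0.3831/0.2676 = 1.43.

1.43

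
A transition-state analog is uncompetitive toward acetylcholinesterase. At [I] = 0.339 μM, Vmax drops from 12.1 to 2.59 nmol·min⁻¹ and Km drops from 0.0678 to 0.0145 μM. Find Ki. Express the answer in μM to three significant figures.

0.0923 μM

Uncompetitive: Vmax,app = Vmax/α (and Km,app = Km/α) with α = 1 + [I]/Ki.
α = Vmax/Vmax,app = 12.1/2.59 = 4.672.
Ki = [I]/(α − 1) = 0.339/3.672 = 0.0923 μM.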